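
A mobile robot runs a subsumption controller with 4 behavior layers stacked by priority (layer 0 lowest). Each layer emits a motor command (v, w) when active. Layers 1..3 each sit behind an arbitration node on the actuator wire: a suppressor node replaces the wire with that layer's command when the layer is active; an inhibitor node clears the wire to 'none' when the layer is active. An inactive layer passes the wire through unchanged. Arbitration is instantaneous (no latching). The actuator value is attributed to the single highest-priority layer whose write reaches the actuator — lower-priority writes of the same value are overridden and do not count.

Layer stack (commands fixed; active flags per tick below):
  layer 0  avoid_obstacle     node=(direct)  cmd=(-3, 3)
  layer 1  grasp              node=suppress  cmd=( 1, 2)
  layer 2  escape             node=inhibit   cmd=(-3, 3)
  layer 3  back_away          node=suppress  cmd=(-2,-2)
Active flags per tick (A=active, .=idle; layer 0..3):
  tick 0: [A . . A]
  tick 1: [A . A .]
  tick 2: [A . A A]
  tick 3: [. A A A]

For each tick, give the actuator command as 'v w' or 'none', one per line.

-2 -2
none
-2 -2
-2 -2

tick 0:
  L0 avoid_obstacle: active, feeds wire = (-3, 3)
  L1 grasp: idle → wire stays (-3, 3)
  L2 escape: idle → wire stays (-3, 3)
  L3 back_away: active, suppressor → wire = (-2, -2)
  actuator = (-2, -2)
tick 1:
  L0 avoid_obstacle: active, feeds wire = (-3, 3)
  L1 grasp: idle → wire stays (-3, 3)
  L2 escape: active, inhibitor → wire = none
  L3 back_away: idle → wire stays none
  actuator = none
tick 2:
  L0 avoid_obstacle: active, feeds wire = (-3, 3)
  L1 grasp: idle → wire stays (-3, 3)
  L2 escape: active, inhibitor → wire = none
  L3 back_away: active, suppressor → wire = (-2, -2)
  actuator = (-2, -2)
tick 3:
  L0 avoid_obstacle: idle → wire = none
  L1 grasp: active, suppressor → wire = (1, 2)
  L2 escape: active, inhibitor → wire = none
  L3 back_away: active, suppressor → wire = (-2, -2)
  actuator = (-2, -2)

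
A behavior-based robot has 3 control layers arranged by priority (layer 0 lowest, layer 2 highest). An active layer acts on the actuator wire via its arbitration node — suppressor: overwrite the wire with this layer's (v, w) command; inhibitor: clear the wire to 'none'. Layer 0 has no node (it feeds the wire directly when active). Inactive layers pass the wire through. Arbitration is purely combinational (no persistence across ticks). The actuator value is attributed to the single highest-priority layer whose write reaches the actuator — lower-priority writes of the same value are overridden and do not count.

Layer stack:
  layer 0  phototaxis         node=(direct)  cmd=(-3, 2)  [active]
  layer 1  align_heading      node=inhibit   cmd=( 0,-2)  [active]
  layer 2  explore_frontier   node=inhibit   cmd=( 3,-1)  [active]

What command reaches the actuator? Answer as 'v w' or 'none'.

none

[0] phototaxis on; wire := (-3, 2)
[1] align_heading on (inhibit); wire := none
[2] explore_frontier on (inhibit); wire := none
output none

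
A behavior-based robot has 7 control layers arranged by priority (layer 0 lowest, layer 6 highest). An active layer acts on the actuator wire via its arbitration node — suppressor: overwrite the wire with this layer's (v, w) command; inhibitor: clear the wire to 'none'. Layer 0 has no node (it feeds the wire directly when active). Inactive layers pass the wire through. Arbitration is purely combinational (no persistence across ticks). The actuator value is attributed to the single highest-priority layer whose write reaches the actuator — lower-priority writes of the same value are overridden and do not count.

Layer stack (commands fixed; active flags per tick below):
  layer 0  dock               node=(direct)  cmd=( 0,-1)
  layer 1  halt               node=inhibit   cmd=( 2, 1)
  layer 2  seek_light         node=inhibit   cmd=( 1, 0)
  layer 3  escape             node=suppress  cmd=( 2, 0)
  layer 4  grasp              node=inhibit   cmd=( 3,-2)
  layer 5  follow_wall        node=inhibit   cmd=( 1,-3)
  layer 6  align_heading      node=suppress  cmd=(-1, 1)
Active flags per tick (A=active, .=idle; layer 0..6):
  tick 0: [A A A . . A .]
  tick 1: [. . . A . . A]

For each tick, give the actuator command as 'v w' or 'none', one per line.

none
-1 1

tick 0:
  [0] dock on; wire := (0, -1)
  [1] halt on (inhibit); wire := none
  [2] seek_light on (inhibit); wire := none
  [3] escape off; pass none
  [4] grasp off; pass none
  [5] follow_wall on (inhibit); wire := none
  [6] align_heading off; pass none
  output none
tick 1:
  [0] dock off; wire := none
  [1] halt off; pass none
  [2] seek_light off; pass none
  [3] escape on (suppress); wire := (2, 0)
  [4] grasp off; pass (2, 0)
  [5] follow_wall off; pass (2, 0)
  [6] align_heading on (suppress); wire := (-1, 1)
  output (-1, 1)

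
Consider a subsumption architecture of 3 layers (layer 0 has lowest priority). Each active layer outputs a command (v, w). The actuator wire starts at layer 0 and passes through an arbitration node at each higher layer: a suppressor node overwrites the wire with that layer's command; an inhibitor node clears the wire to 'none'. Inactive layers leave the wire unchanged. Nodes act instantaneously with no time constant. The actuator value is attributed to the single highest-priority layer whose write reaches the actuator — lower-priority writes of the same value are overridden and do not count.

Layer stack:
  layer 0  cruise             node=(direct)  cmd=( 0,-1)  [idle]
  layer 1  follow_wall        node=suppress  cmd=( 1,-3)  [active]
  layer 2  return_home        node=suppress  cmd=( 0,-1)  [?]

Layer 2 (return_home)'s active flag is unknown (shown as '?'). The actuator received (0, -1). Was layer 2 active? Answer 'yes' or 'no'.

If layer 2 is active=yes:
  actuator would be (0, -1)
If layer 2 is active=no:
  actuator would be (1, -3)
Observed (0, -1), so layer 2 was active.

yes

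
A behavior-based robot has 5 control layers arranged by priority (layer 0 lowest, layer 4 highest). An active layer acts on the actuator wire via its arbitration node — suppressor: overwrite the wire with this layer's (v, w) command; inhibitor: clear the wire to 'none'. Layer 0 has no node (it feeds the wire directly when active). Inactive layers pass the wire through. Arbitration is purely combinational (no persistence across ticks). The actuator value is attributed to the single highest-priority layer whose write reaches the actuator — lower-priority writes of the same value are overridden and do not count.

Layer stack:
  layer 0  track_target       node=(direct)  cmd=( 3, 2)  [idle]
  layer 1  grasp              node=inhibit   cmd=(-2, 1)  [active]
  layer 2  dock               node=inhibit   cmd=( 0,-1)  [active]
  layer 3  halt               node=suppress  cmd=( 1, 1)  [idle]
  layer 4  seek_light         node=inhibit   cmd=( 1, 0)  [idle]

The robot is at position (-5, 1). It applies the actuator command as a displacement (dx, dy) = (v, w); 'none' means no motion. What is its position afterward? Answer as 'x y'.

-5 1

layer 0 (track_target) idle — none
layer 1 (grasp) active — inhibits: none
layer 2 (dock) active — inhibits: none
layer 3 (halt) idle — unchanged: none
layer 4 (seek_light) idle — unchanged: none
→ actuator none
position: (-5, 1) + none = (-5, 1)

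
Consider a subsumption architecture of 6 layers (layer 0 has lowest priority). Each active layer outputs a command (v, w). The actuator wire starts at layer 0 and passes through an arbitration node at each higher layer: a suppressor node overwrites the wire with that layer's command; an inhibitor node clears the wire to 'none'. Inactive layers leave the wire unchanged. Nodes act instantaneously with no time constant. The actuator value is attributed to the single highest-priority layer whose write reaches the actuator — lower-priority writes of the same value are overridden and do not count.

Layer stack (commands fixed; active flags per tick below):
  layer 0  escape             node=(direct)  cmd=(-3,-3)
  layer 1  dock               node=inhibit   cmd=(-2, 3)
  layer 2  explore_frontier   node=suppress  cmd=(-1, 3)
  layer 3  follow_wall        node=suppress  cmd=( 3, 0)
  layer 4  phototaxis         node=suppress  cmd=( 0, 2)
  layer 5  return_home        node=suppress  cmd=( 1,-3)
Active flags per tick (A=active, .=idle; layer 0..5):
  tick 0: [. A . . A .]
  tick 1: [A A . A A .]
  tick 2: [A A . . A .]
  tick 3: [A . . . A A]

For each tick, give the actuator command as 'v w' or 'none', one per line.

0 2
0 2
0 2
1 -3

tick 0:
  [0] escape off; wire := none
  [1] dock on (inhibit); wire := none
  [2] explore_frontier off; pass none
  [3] follow_wall off; pass none
  [4] phototaxis on (suppress); wire := (0, 2)
  [5] return_home off; pass (0, 2)
  output (0, 2)
tick 1:
  [0] escape on; wire := (-3, -3)
  [1] dock on (inhibit); wire := none
  [2] explore_frontier off; pass none
  [3] follow_wall on (suppress); wire := (3, 0)
  [4] phototaxis on (suppress); wire := (0, 2)
  [5] return_home off; pass (0, 2)
  output (0, 2)
tick 2:
  [0] escape on; wire := (-3, -3)
  [1] dock on (inhibit); wire := none
  [2] explore_frontier off; pass none
  [3] follow_wall off; pass none
  [4] phototaxis on (suppress); wire := (0, 2)
  [5] return_home off; pass (0, 2)
  output (0, 2)
tick 3:
  [0] escape on; wire := (-3, -3)
  [1] dock off; pass (-3, -3)
  [2] explore_frontier off; pass (-3, -3)
  [3] follow_wall off; pass (-3, -3)
  [4] phototaxis on (suppress); wire := (0, 2)
  [5] return_home on (suppress); wire := (1, -3)
  output (1, -3)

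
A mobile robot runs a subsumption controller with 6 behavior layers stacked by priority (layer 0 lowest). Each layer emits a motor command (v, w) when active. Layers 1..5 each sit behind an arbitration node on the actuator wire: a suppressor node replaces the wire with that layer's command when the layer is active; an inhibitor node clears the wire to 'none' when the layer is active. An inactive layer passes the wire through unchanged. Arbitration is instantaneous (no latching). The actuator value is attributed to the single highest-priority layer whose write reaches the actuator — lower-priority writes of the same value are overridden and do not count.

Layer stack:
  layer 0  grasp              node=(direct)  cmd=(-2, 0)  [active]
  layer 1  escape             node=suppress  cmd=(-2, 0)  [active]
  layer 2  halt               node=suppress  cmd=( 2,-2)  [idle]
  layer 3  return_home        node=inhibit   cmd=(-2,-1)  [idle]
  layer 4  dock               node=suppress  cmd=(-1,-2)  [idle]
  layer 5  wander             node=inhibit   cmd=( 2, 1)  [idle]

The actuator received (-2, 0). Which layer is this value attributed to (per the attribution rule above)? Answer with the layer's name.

[0] grasp on; wire := (-2, 0)
[1] escape on (suppress); wire := (-2, 0)
[2] halt off; pass (-2, 0)
[3] return_home off; pass (-2, 0)
[4] dock off; pass (-2, 0)
[5] wander off; pass (-2, 0)
output (-2, 0)
last writer: layer 1 = escape

escape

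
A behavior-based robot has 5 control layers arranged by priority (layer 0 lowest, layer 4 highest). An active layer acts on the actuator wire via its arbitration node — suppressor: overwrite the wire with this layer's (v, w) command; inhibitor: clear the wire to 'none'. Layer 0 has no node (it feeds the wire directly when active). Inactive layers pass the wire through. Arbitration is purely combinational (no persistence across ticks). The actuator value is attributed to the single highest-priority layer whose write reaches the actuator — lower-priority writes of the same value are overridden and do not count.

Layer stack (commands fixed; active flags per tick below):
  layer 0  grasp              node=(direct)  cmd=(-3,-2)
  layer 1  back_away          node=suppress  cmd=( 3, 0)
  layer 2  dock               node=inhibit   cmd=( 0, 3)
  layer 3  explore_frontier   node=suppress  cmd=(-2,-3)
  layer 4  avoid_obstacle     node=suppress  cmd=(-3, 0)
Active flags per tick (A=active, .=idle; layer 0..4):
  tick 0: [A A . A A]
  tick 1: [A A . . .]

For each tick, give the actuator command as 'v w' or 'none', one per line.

-3 0
3 0

tick 0:
  layer 0 (grasp) active — direct: (-3, -2)
  layer 1 (back_away) active — suppresses: (3, 0)
  layer 2 (dock) idle — unchanged: (3, 0)
  layer 3 (explore_frontier) active — suppresses: (-2, -3)
  layer 4 (avoid_obstacle) active — suppresses: (-3, 0)
  → actuator (-3, 0)
tick 1:
  layer 0 (grasp) active — direct: (-3, -2)
  layer 1 (back_away) active — suppresses: (3, 0)
  layer 2 (dock) idle — unchanged: (3, 0)
  layer 3 (explore_frontier) idle — unchanged: (3, 0)
  layer 4 (avoid_obstacle) idle — unchanged: (3, 0)
  → actuator (3, 0)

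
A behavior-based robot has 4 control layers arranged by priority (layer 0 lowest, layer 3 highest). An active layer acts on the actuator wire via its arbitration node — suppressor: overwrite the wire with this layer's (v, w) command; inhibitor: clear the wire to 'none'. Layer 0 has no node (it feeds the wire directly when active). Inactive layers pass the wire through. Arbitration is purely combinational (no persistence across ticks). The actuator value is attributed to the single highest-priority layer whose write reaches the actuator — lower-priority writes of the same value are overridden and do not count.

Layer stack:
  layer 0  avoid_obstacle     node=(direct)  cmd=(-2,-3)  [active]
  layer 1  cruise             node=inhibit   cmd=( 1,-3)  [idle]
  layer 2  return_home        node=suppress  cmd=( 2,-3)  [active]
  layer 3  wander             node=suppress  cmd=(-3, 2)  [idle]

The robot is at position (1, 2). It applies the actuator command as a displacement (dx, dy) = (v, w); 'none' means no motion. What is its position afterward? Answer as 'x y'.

[0] avoid_obstacle on; wire := (-2, -3)
[1] cruise off; pass (-2, -3)
[2] return_home on (suppress); wire := (2, -3)
[3] wander off; pass (2, -3)
output (2, -3)
position: (1, 2) + (2, -3) = (3, -1)

3 -1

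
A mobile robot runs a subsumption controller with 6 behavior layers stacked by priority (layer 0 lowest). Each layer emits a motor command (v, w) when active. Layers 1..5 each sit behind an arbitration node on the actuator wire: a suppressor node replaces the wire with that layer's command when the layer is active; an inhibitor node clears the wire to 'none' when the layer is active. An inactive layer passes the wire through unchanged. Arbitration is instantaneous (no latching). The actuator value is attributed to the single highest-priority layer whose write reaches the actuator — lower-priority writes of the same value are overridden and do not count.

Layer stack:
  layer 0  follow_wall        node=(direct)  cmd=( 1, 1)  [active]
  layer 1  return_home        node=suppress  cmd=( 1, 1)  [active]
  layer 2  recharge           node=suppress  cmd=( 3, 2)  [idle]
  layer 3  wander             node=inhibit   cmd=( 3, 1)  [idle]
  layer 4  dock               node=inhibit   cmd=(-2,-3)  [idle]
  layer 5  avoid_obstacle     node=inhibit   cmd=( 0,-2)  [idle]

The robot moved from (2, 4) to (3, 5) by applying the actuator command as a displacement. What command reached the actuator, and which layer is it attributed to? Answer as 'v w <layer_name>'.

displacement = (3, 5) − (2, 4) = (1, 1)
[0] follow_wall on; wire := (1, 1)
[1] return_home on (suppress); wire := (1, 1)
[2] recharge off; pass (1, 1)
[3] wander off; pass (1, 1)
[4] dock off; pass (1, 1)
[5] avoid_obstacle off; pass (1, 1)
output (1, 1) — from layer 1 (return_home)

1 1 return_home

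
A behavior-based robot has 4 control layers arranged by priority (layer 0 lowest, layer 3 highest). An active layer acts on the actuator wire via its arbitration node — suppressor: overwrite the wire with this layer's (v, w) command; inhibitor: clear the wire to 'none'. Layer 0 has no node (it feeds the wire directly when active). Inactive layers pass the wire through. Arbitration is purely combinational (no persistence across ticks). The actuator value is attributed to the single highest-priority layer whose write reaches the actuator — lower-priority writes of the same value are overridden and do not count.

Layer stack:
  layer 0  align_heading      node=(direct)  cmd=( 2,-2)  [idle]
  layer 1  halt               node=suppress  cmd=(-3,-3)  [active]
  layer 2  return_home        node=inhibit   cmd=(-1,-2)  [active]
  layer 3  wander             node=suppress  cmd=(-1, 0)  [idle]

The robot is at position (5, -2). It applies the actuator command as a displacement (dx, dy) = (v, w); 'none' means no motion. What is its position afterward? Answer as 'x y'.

5 -2

L0 align_heading: idle → wire = none
L1 halt: active, suppressor → wire = (-3, -3)
L2 return_home: active, inhibitor → wire = none
L3 wander: idle → wire stays none
actuator = none
position: (5, -2) + none = (5, -2)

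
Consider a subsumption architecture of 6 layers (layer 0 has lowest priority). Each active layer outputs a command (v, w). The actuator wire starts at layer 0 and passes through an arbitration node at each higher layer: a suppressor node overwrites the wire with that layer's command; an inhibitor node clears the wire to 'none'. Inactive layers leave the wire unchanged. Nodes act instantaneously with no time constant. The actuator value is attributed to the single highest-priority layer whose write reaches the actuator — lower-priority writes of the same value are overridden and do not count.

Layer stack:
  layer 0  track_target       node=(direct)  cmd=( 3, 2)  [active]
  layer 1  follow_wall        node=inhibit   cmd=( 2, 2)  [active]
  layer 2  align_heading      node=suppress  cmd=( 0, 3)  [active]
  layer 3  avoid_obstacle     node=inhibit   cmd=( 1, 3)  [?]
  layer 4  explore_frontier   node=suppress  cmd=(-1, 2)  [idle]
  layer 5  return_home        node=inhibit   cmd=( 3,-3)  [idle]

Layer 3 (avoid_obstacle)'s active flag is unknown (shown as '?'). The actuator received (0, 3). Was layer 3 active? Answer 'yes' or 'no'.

no

If layer 3 is active=yes:
  actuator would be none
If layer 3 is active=no:
  actuator would be (0, 3)
Observed (0, 3), so layer 3 was idle.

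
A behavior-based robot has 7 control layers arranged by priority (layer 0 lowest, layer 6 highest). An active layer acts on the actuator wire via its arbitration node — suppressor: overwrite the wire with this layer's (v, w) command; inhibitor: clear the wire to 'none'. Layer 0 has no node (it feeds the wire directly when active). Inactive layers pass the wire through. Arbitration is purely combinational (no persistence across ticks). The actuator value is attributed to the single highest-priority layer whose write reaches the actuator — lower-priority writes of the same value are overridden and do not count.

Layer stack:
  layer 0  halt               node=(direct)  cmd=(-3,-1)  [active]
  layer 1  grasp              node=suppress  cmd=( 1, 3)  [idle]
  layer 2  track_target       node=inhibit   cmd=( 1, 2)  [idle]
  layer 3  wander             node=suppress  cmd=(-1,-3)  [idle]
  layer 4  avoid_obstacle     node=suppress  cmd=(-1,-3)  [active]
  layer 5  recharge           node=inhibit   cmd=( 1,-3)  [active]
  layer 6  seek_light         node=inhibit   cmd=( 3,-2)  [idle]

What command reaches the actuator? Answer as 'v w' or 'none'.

none

L0 halt: active, feeds wire = (-3, -1)
L1 grasp: idle → wire stays (-3, -1)
L2 track_target: idle → wire stays (-3, -1)
L3 wander: idle → wire stays (-3, -1)
L4 avoid_obstacle: active, suppressor → wire = (-1, -3)
L5 recharge: active, inhibitor → wire = none
L6 seek_light: idle → wire stays none
actuator = none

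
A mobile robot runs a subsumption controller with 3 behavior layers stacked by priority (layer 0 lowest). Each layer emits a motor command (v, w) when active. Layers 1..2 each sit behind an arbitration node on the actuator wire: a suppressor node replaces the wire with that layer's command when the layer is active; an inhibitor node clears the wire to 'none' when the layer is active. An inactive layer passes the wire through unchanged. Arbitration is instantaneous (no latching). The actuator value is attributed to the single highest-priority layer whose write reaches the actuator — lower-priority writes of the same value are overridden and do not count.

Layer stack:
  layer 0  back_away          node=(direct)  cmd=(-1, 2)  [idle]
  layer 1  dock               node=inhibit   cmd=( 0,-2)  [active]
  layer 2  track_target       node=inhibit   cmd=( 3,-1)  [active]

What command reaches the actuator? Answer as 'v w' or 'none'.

none

layer 0 (back_away) idle — none
layer 1 (dock) active — inhibits: none
layer 2 (track_target) active — inhibits: none
→ actuator none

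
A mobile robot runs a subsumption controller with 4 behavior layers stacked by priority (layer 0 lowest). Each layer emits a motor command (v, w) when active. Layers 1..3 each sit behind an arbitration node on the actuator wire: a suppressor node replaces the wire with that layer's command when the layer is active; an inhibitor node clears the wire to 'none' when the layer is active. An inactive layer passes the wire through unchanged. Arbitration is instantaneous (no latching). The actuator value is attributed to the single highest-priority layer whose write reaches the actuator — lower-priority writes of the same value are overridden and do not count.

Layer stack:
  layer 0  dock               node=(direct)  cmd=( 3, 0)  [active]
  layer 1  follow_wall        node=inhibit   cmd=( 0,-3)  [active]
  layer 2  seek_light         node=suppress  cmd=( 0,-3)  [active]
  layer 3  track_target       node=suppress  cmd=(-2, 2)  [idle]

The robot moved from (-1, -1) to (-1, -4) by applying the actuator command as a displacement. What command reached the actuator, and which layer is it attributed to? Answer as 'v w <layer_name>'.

0 -3 seek_light

displacement = (-1, -4) − (-1, -1) = (0, -3)
layer 0 (dock) active — direct: (3, 0)
layer 1 (follow_wall) active — inhibits: none
layer 2 (seek_light) active — suppresses: (0, -3)
layer 3 (track_target) idle — unchanged: (0, -3)
→ actuator (0, -3) — from layer 2 (seek_light)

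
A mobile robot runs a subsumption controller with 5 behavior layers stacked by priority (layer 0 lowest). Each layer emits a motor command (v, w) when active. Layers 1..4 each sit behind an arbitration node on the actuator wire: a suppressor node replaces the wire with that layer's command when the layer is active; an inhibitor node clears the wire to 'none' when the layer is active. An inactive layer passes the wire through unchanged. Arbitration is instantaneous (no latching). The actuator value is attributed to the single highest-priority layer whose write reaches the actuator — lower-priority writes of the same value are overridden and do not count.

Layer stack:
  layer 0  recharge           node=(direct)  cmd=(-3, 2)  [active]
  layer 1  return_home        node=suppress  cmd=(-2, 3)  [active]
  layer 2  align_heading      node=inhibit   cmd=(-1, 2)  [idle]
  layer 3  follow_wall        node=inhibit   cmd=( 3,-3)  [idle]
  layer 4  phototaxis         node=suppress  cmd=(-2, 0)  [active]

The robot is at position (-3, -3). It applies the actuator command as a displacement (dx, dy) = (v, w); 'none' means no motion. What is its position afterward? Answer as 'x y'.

-5 -3

L0 recharge: active, feeds wire = (-3, 2)
L1 return_home: active, suppressor → wire = (-2, 3)
L2 align_heading: idle → wire stays (-2, 3)
L3 follow_wall: idle → wire stays (-2, 3)
L4 phototaxis: active, suppressor → wire = (-2, 0)
actuator = (-2, 0)
position: (-3, -3) + (-2, 0) = (-5, -3)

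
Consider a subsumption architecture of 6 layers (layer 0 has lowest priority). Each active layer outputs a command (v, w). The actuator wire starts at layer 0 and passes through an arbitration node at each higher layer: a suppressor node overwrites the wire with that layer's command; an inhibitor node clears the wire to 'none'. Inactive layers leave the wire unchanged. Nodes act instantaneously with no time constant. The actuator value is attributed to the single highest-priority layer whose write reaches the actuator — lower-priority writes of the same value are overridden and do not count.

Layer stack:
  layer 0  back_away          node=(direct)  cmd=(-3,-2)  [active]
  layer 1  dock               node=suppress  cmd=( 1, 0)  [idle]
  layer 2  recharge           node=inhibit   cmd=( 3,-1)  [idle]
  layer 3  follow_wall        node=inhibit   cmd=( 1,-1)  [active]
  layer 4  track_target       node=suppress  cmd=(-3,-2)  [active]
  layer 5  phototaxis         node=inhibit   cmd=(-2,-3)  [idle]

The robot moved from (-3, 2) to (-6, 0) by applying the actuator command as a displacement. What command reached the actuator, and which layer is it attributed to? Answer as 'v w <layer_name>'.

-3 -2 track_target

displacement = (-6, 0) − (-3, 2) = (-3, -2)
L0 back_away: active, feeds wire = (-3, -2)
L1 dock: idle → wire stays (-3, -2)
L2 recharge: idle → wire stays (-3, -2)
L3 follow_wall: active, inhibitor → wire = none
L4 track_target: active, suppressor → wire = (-3, -2)
L5 phototaxis: idle → wire stays (-3, -2)
actuator = (-3, -2) — from layer 4 (track_target)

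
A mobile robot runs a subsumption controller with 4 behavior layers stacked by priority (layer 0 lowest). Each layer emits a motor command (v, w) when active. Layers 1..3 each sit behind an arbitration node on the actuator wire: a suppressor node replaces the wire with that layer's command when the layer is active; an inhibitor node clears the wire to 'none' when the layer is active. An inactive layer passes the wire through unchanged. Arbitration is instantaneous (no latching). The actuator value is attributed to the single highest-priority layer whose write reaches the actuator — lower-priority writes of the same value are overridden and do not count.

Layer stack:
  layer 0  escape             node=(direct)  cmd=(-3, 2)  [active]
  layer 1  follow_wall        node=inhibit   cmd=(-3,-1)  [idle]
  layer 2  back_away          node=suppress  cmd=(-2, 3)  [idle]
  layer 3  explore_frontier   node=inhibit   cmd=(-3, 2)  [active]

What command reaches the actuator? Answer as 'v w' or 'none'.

none

layer 0 (escape) active — direct: (-3, 2)
layer 1 (follow_wall) idle — unchanged: (-3, 2)
layer 2 (back_away) idle — unchanged: (-3, 2)
layer 3 (explore_frontier) active — inhibits: none
→ actuator none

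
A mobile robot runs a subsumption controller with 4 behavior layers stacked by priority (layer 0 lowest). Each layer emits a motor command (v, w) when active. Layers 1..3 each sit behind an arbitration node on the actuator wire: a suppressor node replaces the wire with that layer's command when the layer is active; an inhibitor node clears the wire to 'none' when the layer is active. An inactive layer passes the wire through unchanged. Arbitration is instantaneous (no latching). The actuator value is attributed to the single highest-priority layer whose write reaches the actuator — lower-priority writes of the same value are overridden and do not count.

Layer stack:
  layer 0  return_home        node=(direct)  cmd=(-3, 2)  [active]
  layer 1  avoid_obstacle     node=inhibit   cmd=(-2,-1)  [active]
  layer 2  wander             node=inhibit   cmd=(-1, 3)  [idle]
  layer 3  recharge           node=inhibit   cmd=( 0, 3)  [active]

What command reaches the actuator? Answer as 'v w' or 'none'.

none

layer 0 (return_home) active — direct: (-3, 2)
layer 1 (avoid_obstacle) active — inhibits: none
layer 2 (wander) idle — unchanged: none
layer 3 (recharge) active — inhibits: none
→ actuator none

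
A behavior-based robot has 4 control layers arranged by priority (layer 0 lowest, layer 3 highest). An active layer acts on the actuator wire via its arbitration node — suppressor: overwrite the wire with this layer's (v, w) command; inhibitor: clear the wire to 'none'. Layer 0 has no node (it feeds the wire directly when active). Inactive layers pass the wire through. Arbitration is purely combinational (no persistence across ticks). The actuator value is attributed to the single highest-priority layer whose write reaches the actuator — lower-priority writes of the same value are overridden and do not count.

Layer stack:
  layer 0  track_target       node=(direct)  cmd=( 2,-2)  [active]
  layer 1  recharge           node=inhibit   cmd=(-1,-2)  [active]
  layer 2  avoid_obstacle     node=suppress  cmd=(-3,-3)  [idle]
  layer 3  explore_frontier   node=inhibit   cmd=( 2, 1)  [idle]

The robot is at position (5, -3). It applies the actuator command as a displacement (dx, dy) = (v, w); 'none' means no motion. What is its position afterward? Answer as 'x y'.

L0 track_target: active, feeds wire = (2, -2)
L1 recharge: active, inhibitor → wire = none
L2 avoid_obstacle: idle → wire stays none
L3 explore_frontier: idle → wire stays none
actuator = none
position: (5, -3) + none = (5, -3)

5 -3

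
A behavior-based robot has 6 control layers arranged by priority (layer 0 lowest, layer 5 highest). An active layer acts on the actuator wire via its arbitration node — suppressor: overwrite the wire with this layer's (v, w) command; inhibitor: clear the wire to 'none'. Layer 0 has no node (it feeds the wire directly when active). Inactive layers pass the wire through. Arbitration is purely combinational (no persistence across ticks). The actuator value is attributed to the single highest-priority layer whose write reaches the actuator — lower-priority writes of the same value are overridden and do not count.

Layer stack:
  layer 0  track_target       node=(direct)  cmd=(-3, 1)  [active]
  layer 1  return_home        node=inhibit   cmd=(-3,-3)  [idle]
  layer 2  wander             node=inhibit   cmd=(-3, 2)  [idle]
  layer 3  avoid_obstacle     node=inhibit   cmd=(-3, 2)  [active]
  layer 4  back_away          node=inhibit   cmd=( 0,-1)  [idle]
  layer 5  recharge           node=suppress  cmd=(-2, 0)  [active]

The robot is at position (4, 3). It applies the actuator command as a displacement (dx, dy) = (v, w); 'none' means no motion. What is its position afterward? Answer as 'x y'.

layer 0 (track_target) active — direct: (-3, 1)
layer 1 (return_home) idle — unchanged: (-3, 1)
layer 2 (wander) idle — unchanged: (-3, 1)
layer 3 (avoid_obstacle) active — inhibits: none
layer 4 (back_away) idle — unchanged: none
layer 5 (recharge) active — suppresses: (-2, 0)
→ actuator (-2, 0)
position: (4, 3) + (-2, 0) = (2, 3)

2 3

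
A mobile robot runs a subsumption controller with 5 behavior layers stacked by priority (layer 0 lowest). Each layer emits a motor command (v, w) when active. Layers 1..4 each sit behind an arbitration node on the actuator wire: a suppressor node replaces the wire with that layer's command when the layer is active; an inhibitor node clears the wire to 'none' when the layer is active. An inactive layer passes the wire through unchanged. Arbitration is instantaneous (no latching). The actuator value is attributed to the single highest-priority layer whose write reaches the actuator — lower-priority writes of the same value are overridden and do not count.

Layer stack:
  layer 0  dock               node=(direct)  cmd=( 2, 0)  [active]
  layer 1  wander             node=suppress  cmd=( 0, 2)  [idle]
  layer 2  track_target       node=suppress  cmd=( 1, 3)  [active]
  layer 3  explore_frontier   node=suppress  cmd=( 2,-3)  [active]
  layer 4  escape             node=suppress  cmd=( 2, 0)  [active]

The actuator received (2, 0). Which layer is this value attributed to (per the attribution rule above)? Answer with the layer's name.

[0] dock on; wire := (2, 0)
[1] wander off; pass (2, 0)
[2] track_target on (suppress); wire := (1, 3)
[3] explore_frontier on (suppress); wire := (2, -3)
[4] escape on (suppress); wire := (2, 0)
output (2, 0)
last writer: layer 4 = escape

escape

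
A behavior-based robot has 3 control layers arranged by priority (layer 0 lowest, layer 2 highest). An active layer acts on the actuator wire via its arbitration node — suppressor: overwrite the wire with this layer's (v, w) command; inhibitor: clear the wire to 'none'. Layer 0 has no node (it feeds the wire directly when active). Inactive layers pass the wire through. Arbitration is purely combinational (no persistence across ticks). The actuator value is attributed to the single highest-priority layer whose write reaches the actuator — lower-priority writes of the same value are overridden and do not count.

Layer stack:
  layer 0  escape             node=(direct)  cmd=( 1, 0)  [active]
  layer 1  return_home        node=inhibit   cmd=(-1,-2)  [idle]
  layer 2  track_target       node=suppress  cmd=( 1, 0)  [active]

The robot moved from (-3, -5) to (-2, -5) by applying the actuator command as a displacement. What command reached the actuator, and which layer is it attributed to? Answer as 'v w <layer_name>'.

displacement = (-2, -5) − (-3, -5) = (1, 0)
L0 escape: active, feeds wire = (1, 0)
L1 return_home: idle → wire stays (1, 0)
L2 track_target: active, suppressor → wire = (1, 0)
actuator = (1, 0) — from layer 2 (track_target)

1 0 track_target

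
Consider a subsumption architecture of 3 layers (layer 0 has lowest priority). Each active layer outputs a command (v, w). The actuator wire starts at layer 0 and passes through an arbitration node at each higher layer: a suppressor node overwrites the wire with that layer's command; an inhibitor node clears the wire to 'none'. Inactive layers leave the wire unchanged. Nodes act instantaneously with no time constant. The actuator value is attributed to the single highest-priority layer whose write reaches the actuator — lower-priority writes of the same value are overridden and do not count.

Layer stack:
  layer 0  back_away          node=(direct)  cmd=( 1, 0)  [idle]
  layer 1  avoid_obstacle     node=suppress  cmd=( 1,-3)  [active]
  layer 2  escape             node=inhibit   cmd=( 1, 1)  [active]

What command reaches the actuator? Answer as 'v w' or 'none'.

none

L0 back_away: idle → wire = none
L1 avoid_obstacle: active, suppressor → wire = (1, -3)
L2 escape: active, inhibitor → wire = none
actuator = none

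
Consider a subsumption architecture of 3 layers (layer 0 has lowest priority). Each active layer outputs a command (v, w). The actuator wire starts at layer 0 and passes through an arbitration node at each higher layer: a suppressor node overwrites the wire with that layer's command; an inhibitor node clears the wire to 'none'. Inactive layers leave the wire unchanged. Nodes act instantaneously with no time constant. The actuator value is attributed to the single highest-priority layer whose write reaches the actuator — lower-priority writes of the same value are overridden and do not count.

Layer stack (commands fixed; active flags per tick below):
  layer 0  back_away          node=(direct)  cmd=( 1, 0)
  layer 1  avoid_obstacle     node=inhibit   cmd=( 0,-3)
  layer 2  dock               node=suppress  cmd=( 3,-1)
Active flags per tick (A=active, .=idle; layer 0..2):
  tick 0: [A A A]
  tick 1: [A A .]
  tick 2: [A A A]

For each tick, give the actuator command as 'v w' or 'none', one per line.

3 -1
none
3 -1

tick 0:
  [0] back_away on; wire := (1, 0)
  [1] avoid_obstacle on (inhibit); wire := none
  [2] dock on (suppress); wire := (3, -1)
  output (3, -1)
tick 1:
  [0] back_away on; wire := (1, 0)
  [1] avoid_obstacle on (inhibit); wire := none
  [2] dock off; pass none
  output none
tick 2:
  [0] back_away on; wire := (1, 0)
  [1] avoid_obstacle on (inhibit); wire := none
  [2] dock on (suppress); wire := (3, -1)
  output (3, -1)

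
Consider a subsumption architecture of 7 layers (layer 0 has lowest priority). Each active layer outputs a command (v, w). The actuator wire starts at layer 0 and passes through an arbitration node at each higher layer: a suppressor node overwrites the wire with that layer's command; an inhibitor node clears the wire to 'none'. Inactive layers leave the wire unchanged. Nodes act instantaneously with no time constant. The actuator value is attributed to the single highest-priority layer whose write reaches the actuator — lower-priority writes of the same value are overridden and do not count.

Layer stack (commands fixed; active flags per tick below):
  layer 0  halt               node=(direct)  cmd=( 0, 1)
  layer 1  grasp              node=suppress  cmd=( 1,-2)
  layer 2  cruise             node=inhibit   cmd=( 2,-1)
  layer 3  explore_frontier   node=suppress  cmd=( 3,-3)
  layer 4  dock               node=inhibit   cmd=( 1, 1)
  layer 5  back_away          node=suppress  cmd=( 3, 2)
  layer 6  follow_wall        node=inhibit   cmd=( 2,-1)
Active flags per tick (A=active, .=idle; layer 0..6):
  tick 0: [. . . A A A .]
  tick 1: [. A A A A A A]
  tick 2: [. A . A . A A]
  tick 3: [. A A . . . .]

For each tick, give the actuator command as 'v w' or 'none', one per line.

tick 0:
  L0 halt: idle → wire = none
  L1 grasp: idle → wire stays none
  L2 cruise: idle → wire stays none
  L3 explore_frontier: active, suppressor → wire = (3, -3)
  L4 dock: active, inhibitor → wire = none
  L5 back_away: active, suppressor → wire = (3, 2)
  L6 follow_wall: idle → wire stays (3, 2)
  actuator = (3, 2)
tick 1:
  L0 halt: idle → wire = none
  L1 grasp: active, suppressor → wire = (1, -2)
  L2 cruise: active, inhibitor → wire = none
  L3 explore_frontier: active, suppressor → wire = (3, -3)
  L4 dock: active, inhibitor → wire = none
  L5 back_away: active, suppressor → wire = (3, 2)
  L6 follow_wall: active, inhibitor → wire = none
  actuator = none
tick 2:
  L0 halt: idle → wire = none
  L1 grasp: active, suppressor → wire = (1, -2)
  L2 cruise: idle → wire stays (1, -2)
  L3 explore_frontier: active, suppressor → wire = (3, -3)
  L4 dock: idle → wire stays (3, -3)
  L5 back_away: active, suppressor → wire = (3, 2)
  L6 follow_wall: active, inhibitor → wire = none
  actuator = none
tick 3:
  L0 halt: idle → wire = none
  L1 grasp: active, suppressor → wire = (1, -2)
  L2 cruise: active, inhibitor → wire = none
  L3 explore_frontier: idle → wire stays none
  L4 dock: idle → wire stays none
  L5 back_away: idle → wire stays none
  L6 follow_wall: idle → wire stays none
  actuator = none

3 2
none
none
none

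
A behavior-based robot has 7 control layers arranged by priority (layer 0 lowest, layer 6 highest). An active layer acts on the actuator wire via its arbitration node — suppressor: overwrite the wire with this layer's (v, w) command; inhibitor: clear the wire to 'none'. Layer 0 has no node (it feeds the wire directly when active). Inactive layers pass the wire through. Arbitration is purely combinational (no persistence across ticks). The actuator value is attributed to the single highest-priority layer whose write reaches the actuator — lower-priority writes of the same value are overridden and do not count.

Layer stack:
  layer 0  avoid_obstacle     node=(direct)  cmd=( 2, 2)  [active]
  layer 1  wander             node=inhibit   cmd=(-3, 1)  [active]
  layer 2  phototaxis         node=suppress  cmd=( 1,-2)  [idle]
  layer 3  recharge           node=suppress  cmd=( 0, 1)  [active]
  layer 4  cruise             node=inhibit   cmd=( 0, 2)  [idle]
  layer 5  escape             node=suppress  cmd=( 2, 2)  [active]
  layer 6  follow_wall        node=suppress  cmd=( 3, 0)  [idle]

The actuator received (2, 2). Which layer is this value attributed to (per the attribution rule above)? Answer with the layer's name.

escape

L0 avoid_obstacle: active, feeds wire = (2, 2)
L1 wander: active, inhibitor → wire = none
L2 phototaxis: idle → wire stays none
L3 recharge: active, suppressor → wire = (0, 1)
L4 cruise: idle → wire stays (0, 1)
L5 escape: active, suppressor → wire = (2, 2)
L6 follow_wall: idle → wire stays (2, 2)
actuator = (2, 2)
last writer: layer 5 = escape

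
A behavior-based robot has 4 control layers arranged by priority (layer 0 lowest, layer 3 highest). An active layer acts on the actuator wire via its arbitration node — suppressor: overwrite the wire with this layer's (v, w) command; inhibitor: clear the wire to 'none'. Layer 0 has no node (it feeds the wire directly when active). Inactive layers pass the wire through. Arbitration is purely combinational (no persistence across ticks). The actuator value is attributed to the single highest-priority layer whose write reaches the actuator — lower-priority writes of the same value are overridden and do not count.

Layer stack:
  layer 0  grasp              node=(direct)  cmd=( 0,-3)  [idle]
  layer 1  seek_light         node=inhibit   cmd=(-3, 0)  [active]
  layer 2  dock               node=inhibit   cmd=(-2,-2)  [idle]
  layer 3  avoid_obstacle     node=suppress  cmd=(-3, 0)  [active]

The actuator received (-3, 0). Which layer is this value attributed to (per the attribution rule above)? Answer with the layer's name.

layer 0 (grasp) idle — none
layer 1 (seek_light) active — inhibits: none
layer 2 (dock) idle — unchanged: none
layer 3 (avoid_obstacle) active — suppresses: (-3, 0)
→ actuator (-3, 0)
last writer: layer 3 = avoid_obstacle

avoid_obstacle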